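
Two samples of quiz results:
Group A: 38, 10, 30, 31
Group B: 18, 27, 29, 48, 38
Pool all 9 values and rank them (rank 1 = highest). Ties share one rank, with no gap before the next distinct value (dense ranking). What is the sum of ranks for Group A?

Sorted (descending): 48, 38, 38, 31, 30, 29, 27, 18, 10
The 2 values of 38 share dense rank 2.
Remaining distinct values take the next consecutive integers.
Group A values → pooled ranks: 38→2, 10→8, 30→4, 31→3
Rank sum = 2 + 8 + 4 + 3 = 17

17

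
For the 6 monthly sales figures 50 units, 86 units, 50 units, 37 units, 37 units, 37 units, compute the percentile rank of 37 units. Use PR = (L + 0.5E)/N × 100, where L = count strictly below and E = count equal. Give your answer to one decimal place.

25.0

N = 6.
Strictly below 37: 0. Equal to 37: 3.
PR = (0 + 0.5·3)/6 × 100 = 25.0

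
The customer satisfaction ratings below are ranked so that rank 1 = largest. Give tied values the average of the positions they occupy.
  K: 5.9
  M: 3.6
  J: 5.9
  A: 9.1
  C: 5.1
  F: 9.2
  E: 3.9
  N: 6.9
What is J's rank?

4.5

Sorted (descending): 9.2, 9.1, 6.9, 5.9, 5.9, 5.1, 3.9, 3.6
The 2 values of 5.9 occupy positions 4–5 → average rank (4+5)/2 = 4.5.
J has value 5.9 → rank 4.5.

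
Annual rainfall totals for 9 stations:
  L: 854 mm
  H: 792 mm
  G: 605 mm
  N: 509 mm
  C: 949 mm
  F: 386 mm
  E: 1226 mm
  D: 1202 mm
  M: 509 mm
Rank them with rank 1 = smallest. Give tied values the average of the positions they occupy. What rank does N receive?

2.5

Sorted (ascending): 386, 509, 509, 605, 792, 854, 949, 1202, 1226
The 2 values of 509 occupy positions 2–3 → average rank (2+3)/2 = 2.5.
N has value 509 mm → rank 2.5.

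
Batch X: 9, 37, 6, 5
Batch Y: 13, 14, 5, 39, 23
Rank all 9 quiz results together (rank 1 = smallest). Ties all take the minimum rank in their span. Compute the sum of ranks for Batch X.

Sorted (ascending): 5, 5, 6, 9, 13, 14, 23, 37, 39
The 2 values of 5 occupy positions 1–2 → each gets rank 1.
Batch X values → pooled ranks: 9→4, 37→8, 6→3, 5→1
Rank sum = 4 + 8 + 3 + 1 = 16

16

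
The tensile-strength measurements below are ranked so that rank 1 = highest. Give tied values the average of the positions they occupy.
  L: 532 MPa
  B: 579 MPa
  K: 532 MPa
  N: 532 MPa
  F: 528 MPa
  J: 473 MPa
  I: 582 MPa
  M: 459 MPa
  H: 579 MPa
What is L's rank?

Sorted (descending): 582, 579, 579, 532, 532, 532, 528, 473, 459
The 2 values of 579 occupy positions 2–3 → average rank (2+3)/2 = 2.5.
The 3 values of 532 occupy positions 4–6 → average rank 5.
L has value 532 MPa → rank 5.

5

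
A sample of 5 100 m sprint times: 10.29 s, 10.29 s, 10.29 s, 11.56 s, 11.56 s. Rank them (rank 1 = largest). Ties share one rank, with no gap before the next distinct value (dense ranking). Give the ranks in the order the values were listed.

2, 2, 2, 1, 1

Sorted (descending): 11.56, 11.56, 10.29, 10.29, 10.29
The 2 values of 11.56 share dense rank 1.
The 3 values of 10.29 share dense rank 2.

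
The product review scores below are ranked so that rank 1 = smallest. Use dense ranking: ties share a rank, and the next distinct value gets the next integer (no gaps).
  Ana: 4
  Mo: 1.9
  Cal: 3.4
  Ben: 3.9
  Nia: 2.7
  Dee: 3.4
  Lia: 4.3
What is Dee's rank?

3

Sorted (ascending): 1.9, 2.7, 3.4, 3.4, 3.9, 4, 4.3
The 2 values of 3.4 share dense rank 3.
Remaining distinct values take the next consecutive integers.
Dee has value 3.4 → rank 3.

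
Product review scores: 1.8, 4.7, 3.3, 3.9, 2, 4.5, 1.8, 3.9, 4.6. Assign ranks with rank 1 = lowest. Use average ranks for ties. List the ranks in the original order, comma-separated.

Sorted (ascending): 1.8, 1.8, 2, 3.3, 3.9, 3.9, 4.5, 4.6, 4.7
The 2 values of 1.8 occupy positions 1–2 → average rank (1+2)/2 = 1.5.
The 2 values of 3.9 occupy positions 5–6 → average rank (5+6)/2 = 5.5.

1.5, 9, 4, 5.5, 3, 7, 1.5, 5.5, 8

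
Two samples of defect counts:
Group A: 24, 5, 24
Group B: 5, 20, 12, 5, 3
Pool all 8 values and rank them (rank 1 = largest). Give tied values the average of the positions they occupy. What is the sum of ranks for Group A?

Sorted (descending): 24, 24, 20, 12, 5, 5, 5, 3
The 2 values of 24 occupy positions 1–2 → average rank (1+2)/2 = 1.5.
The 3 values of 5 occupy positions 5–7 → average rank 6.
Group A values → pooled ranks: 24→1.5, 5→6, 24→1.5
Rank sum = 1.5 + 6 + 1.5 = 9

9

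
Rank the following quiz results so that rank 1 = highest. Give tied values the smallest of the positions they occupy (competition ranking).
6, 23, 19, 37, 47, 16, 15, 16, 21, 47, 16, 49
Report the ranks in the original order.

Sorted (descending): 49, 47, 47, 37, 23, 21, 19, 16, 16, 16, 15, 6
The 2 values of 47 occupy positions 2–3 → each gets rank 2.
The 3 values of 16 occupy positions 8–10 → each gets rank 8.

12, 5, 7, 4, 2, 8, 11, 8, 6, 2, 8, 1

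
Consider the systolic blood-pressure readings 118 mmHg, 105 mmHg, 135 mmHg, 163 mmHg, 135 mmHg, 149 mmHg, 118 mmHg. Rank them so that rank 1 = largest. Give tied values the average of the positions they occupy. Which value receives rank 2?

149

Sorted (descending): 163, 149, 135, 135, 118, 118, 105
The 2 values of 135 occupy positions 3–4 → average rank (3+4)/2 = 3.5.
The 2 values of 118 occupy positions 5–6 → average rank (5+6)/2 = 5.5.
Rank 2 → value 149.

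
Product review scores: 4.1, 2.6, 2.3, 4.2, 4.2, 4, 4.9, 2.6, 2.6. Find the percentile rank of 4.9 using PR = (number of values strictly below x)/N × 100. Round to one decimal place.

N = 9.
Strictly below 4.9: 8. Equal to 4.9: 1.
PR = 8/9 × 100 = 88.9

88.9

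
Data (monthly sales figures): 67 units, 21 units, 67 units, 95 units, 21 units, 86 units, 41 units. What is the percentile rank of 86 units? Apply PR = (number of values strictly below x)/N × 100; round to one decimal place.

71.4

N = 7.
Strictly below 86: 5. Equal to 86: 1.
PR = 5/7 × 100 = 71.4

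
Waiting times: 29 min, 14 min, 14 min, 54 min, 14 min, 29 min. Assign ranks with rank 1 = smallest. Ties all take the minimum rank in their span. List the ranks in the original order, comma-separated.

4, 1, 1, 6, 1, 4

Sorted (ascending): 14, 14, 14, 29, 29, 54
The 3 values of 14 occupy positions 1–3 → each gets rank 1.
The 2 values of 29 occupy positions 4–5 → each gets rank 4.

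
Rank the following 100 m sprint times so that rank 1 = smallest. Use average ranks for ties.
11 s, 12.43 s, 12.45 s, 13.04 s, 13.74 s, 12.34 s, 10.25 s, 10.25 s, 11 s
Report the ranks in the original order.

Sorted (ascending): 10.25, 10.25, 11, 11, 12.34, 12.43, 12.45, 13.04, 13.74
The 2 values of 10.25 occupy positions 1–2 → average rank (1+2)/2 = 1.5.
The 2 values of 11 occupy positions 3–4 → average rank (3+4)/2 = 3.5.

3.5, 6, 7, 8, 9, 5, 1.5, 1.5, 3.5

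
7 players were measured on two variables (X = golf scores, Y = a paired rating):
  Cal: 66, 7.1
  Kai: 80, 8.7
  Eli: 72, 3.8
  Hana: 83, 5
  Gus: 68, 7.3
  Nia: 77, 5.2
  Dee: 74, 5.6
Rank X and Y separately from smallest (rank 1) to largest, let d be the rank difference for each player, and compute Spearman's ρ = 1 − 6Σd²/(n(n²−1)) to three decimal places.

Ranks of variable 1: 1, 6, 3, 7, 2, 5, 4
Ranks of variable 2: 5, 7, 1, 2, 6, 3, 4
d = r₁ − r₂: -4, -1, 2, 5, -4, 2, 0
d²: 16, 1, 4, 25, 16, 4, 0; Σd² = 66
ρ = 1 − 6·66/(7·48) = 1 − 396/336 = -0.179

-0.179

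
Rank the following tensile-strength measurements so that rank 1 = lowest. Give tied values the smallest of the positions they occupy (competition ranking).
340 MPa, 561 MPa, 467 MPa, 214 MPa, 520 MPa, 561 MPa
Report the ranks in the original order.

2, 5, 3, 1, 4, 5

Sorted (ascending): 214, 340, 467, 520, 561, 561
The 2 values of 561 occupy positions 5–6 → each gets rank 5.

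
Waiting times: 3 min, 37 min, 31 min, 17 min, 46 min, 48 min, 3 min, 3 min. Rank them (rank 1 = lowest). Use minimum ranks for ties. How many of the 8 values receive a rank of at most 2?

3

Sorted (ascending): 3, 3, 3, 17, 31, 37, 46, 48
The 3 values of 3 occupy positions 1–3 → each gets rank 1.
Ranks ≤ 2: {1, 1, 1} → 3 values.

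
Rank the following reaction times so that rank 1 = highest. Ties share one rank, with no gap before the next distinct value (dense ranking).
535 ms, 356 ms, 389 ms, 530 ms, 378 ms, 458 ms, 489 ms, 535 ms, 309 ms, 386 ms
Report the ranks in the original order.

1, 8, 5, 2, 7, 4, 3, 1, 9, 6

Sorted (descending): 535, 535, 530, 489, 458, 389, 386, 378, 356, 309
The 2 values of 535 share dense rank 1.
Remaining distinct values take the next consecutive integers.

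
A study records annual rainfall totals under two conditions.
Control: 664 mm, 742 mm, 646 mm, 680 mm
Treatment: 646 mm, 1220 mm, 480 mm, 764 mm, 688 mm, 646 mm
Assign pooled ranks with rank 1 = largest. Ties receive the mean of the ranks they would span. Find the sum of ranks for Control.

Sorted (descending): 1220, 764, 742, 688, 680, 664, 646, 646, 646, 480
The 3 values of 646 occupy positions 7–9 → average rank 8.
Control values → pooled ranks: 664→6, 742→3, 646→8, 680→5
Rank sum = 6 + 3 + 8 + 5 = 22

22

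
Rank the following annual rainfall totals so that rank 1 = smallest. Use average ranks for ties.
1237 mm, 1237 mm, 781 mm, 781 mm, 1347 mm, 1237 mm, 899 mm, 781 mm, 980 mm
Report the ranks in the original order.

7, 7, 2, 2, 9, 7, 4, 2, 5

Sorted (ascending): 781, 781, 781, 899, 980, 1237, 1237, 1237, 1347
The 3 values of 781 occupy positions 1–3 → average rank 2.
The 3 values of 1237 occupy positions 6–8 → average rank 7.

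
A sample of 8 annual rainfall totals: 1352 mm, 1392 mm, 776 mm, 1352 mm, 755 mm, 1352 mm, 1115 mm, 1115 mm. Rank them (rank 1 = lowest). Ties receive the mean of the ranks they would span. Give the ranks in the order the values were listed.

Sorted (ascending): 755, 776, 1115, 1115, 1352, 1352, 1352, 1392
The 2 values of 1115 occupy positions 3–4 → average rank (3+4)/2 = 3.5.
The 3 values of 1352 occupy positions 5–7 → average rank 6.

6, 8, 2, 6, 1, 6, 3.5, 3.5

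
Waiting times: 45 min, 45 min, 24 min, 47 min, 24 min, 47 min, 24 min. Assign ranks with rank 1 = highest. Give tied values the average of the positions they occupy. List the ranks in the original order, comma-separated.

3.5, 3.5, 6, 1.5, 6, 1.5, 6

Sorted (descending): 47, 47, 45, 45, 24, 24, 24
The 2 values of 47 occupy positions 1–2 → average rank (1+2)/2 = 1.5.
The 2 values of 45 occupy positions 3–4 → average rank (3+4)/2 = 3.5.
The 3 values of 24 occupy positions 5–7 → average rank 6.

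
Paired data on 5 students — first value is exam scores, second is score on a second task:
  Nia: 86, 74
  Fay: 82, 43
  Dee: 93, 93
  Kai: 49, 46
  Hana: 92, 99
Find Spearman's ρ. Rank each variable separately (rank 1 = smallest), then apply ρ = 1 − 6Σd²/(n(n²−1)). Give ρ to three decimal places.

Ranks of variable 1: 3, 2, 5, 1, 4
Ranks of variable 2: 3, 1, 4, 2, 5
d = r₁ − r₂: 0, 1, 1, -1, -1
d²: 0, 1, 1, 1, 1; Σd² = 4
ρ = 1 − 6·4/(5·24) = 1 − 24/120 = 0.800

0.800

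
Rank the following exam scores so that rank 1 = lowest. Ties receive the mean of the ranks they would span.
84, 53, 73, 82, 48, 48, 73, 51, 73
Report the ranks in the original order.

9, 4, 6, 8, 1.5, 1.5, 6, 3, 6

Sorted (ascending): 48, 48, 51, 53, 73, 73, 73, 82, 84
The 2 values of 48 occupy positions 1–2 → average rank (1+2)/2 = 1.5.
The 3 values of 73 occupy positions 5–7 → average rank 6.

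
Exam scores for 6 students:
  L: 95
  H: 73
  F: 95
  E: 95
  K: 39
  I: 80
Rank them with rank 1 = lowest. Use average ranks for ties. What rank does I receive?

3

Sorted (ascending): 39, 73, 80, 95, 95, 95
The 3 values of 95 occupy positions 4–6 → average rank 5.
I has value 80 → rank 3.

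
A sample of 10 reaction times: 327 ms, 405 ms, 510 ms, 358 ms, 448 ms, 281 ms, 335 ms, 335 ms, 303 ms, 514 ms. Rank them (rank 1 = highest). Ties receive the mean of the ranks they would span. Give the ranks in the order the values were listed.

Sorted (descending): 514, 510, 448, 405, 358, 335, 335, 327, 303, 281
The 2 values of 335 occupy positions 6–7 → average rank (6+7)/2 = 6.5.

8, 4, 2, 5, 3, 10, 6.5, 6.5, 9, 1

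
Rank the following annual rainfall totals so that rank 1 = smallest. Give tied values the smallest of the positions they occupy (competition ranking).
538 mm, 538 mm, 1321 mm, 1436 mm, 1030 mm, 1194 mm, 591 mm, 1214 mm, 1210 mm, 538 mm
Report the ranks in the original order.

1, 1, 9, 10, 5, 6, 4, 8, 7, 1

Sorted (ascending): 538, 538, 538, 591, 1030, 1194, 1210, 1214, 1321, 1436
The 3 values of 538 occupy positions 1–3 → each gets rank 1.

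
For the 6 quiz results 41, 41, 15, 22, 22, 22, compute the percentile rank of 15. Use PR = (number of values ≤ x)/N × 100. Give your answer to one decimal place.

16.7

N = 6.
Strictly below 15: 0. Equal to 15: 1.
PR = 1/6 × 100 = 16.7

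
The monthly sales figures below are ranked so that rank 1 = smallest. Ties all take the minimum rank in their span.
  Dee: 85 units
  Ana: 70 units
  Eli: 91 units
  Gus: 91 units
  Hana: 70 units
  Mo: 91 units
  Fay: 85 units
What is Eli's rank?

Sorted (ascending): 70, 70, 85, 85, 91, 91, 91
The 2 values of 70 occupy positions 1–2 → each gets rank 1.
The 2 values of 85 occupy positions 3–4 → each gets rank 3.
The 3 values of 91 occupy positions 5–7 → each gets rank 5.
Eli has value 91 units → rank 5.

5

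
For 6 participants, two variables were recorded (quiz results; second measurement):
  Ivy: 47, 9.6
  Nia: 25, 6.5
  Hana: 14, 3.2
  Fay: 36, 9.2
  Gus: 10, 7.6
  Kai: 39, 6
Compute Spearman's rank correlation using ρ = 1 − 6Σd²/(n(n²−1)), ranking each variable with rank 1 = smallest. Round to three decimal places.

0.429

Ranks of variable 1: 6, 3, 2, 4, 1, 5
Ranks of variable 2: 6, 3, 1, 5, 4, 2
d = r₁ − r₂: 0, 0, 1, -1, -3, 3
d²: 0, 0, 1, 1, 9, 9; Σd² = 20
ρ = 1 − 6·20/(6·35) = 1 − 120/210 = 0.429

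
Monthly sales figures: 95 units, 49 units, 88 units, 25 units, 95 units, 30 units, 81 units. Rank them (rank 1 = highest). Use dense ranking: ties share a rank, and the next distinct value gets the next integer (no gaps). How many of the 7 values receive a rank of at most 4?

5

Sorted (descending): 95, 95, 88, 81, 49, 30, 25
The 2 values of 95 share dense rank 1.
Remaining distinct values take the next consecutive integers.
Ranks ≤ 4: {1, 1, 2, 3, 4} → 5 values.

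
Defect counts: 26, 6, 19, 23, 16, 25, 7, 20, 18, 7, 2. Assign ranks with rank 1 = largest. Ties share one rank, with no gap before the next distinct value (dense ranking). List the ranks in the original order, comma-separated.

Sorted (descending): 26, 25, 23, 20, 19, 18, 16, 7, 7, 6, 2
The 2 values of 7 share dense rank 8.
Remaining distinct values take the next consecutive integers.

1, 9, 5, 3, 7, 2, 8, 4, 6, 8, 10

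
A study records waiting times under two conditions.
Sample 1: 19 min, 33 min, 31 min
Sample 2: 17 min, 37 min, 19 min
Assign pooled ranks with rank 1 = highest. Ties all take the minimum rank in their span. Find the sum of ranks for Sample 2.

11

Sorted (descending): 37, 33, 31, 19, 19, 17
The 2 values of 19 occupy positions 4–5 → each gets rank 4.
Sample 2 values → pooled ranks: 17→6, 37→1, 19→4
Rank sum = 6 + 1 + 4 = 11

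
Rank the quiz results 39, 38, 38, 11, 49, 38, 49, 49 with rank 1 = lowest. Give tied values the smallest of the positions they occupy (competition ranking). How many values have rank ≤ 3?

Sorted (ascending): 11, 38, 38, 38, 39, 49, 49, 49
The 3 values of 38 occupy positions 2–4 → each gets rank 2.
The 3 values of 49 occupy positions 6–8 → each gets rank 6.
Ranks ≤ 3: {1, 2, 2, 2} → 4 values.

4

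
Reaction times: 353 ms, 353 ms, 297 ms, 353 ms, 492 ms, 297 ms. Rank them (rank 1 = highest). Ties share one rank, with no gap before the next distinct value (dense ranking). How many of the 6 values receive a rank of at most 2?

4

Sorted (descending): 492, 353, 353, 353, 297, 297
The 3 values of 353 share dense rank 2.
The 2 values of 297 share dense rank 3.
Remaining distinct values take the next consecutive integers.
Ranks ≤ 2: {1, 2, 2, 2} → 4 values.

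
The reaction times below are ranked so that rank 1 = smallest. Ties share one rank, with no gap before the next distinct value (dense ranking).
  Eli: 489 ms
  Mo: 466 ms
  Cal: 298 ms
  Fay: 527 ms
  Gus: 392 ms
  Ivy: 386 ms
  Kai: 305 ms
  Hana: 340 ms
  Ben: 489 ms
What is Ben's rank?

7

Sorted (ascending): 298, 305, 340, 386, 392, 466, 489, 489, 527
The 2 values of 489 share dense rank 7.
Remaining distinct values take the next consecutive integers.
Ben has value 489 ms → rank 7.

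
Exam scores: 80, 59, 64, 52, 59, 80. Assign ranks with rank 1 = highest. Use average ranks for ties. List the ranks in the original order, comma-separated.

1.5, 4.5, 3, 6, 4.5, 1.5

Sorted (descending): 80, 80, 64, 59, 59, 52
The 2 values of 80 occupy positions 1–2 → average rank (1+2)/2 = 1.5.
The 2 values of 59 occupy positions 4–5 → average rank (4+5)/2 = 4.5.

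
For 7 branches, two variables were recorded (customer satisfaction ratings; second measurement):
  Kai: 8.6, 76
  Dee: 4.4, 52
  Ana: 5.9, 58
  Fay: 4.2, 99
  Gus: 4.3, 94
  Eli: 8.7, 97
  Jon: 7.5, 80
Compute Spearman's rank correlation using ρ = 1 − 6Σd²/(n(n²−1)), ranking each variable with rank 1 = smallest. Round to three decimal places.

Ranks of variable 1: 6, 3, 4, 1, 2, 7, 5
Ranks of variable 2: 3, 1, 2, 7, 5, 6, 4
d = r₁ − r₂: 3, 2, 2, -6, -3, 1, 1
d²: 9, 4, 4, 36, 9, 1, 1; Σd² = 64
ρ = 1 − 6·64/(7·48) = 1 − 384/336 = -0.143

-0.143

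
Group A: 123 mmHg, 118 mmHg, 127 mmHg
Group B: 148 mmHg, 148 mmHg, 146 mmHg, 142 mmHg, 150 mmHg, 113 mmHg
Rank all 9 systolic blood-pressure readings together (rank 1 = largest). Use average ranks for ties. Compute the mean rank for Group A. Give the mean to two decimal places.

Sorted (descending): 150, 148, 148, 146, 142, 127, 123, 118, 113
The 2 values of 148 occupy positions 2–3 → average rank (2+3)/2 = 2.5.
Group A values → pooled ranks: 123→7, 118→8, 127→6
Mean rank = (7 + 8 + 6) / 3 = 7.00

7.00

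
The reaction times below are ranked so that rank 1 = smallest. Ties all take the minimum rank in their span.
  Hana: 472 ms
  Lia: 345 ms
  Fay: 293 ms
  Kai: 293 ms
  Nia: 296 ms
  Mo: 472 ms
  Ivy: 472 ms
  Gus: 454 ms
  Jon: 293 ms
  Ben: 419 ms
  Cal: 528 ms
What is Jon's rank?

1

Sorted (ascending): 293, 293, 293, 296, 345, 419, 454, 472, 472, 472, 528
The 3 values of 293 occupy positions 1–3 → each gets rank 1.
The 3 values of 472 occupy positions 8–10 → each gets rank 8.
Jon has value 293 ms → rank 1.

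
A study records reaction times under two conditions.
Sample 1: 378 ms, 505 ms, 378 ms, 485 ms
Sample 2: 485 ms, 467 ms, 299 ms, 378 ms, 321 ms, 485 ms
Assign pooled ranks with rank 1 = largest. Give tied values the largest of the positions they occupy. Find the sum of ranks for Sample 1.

Sorted (descending): 505, 485, 485, 485, 467, 378, 378, 378, 321, 299
The 3 values of 485 occupy positions 2–4 → each gets rank 4.
The 3 values of 378 occupy positions 6–8 → each gets rank 8.
Sample 1 values → pooled ranks: 378→8, 505→1, 378→8, 485→4
Rank sum = 8 + 1 + 8 + 4 = 21

21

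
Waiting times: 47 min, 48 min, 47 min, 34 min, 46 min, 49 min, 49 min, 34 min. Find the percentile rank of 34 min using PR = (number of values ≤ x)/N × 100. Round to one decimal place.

25.0

N = 8.
Strictly below 34: 0. Equal to 34: 2.
PR = 2/8 × 100 = 25.0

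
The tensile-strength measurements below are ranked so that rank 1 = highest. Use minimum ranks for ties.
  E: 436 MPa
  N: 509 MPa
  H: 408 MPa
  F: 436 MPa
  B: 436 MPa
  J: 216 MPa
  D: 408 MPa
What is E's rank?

2

Sorted (descending): 509, 436, 436, 436, 408, 408, 216
The 3 values of 436 occupy positions 2–4 → each gets rank 2.
The 2 values of 408 occupy positions 5–6 → each gets rank 5.
E has value 436 MPa → rank 2.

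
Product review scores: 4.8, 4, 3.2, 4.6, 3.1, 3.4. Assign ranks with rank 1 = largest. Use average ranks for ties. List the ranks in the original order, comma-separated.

Sorted (descending): 4.8, 4.6, 4, 3.4, 3.2, 3.1
No ties — each value takes its position as its rank.

1, 3, 5, 2, 6, 4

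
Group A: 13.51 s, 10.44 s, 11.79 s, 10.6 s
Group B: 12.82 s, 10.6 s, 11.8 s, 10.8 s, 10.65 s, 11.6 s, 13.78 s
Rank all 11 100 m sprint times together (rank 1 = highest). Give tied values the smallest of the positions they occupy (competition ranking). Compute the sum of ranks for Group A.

27

Sorted (descending): 13.78, 13.51, 12.82, 11.8, 11.79, 11.6, 10.8, 10.65, 10.6, 10.6, 10.44
The 2 values of 10.6 occupy positions 9–10 → each gets rank 9.
Group A values → pooled ranks: 13.51→2, 10.44→11, 11.79→5, 10.6→9
Rank sum = 2 + 11 + 5 + 9 = 27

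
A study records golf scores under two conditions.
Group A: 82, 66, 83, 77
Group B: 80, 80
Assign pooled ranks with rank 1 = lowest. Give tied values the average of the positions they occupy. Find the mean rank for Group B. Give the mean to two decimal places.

Sorted (ascending): 66, 77, 80, 80, 82, 83
The 2 values of 80 occupy positions 3–4 → average rank (3+4)/2 = 3.5.
Group B values → pooled ranks: 80→3.5, 80→3.5
Mean rank = (3.5 + 3.5) / 2 = 3.50

3.50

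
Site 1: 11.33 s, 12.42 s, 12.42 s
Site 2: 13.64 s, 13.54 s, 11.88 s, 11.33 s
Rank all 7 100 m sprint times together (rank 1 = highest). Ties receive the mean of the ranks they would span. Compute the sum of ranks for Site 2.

Sorted (descending): 13.64, 13.54, 12.42, 12.42, 11.88, 11.33, 11.33
The 2 values of 12.42 occupy positions 3–4 → average rank (3+4)/2 = 3.5.
The 2 values of 11.33 occupy positions 6–7 → average rank (6+7)/2 = 6.5.
Site 2 values → pooled ranks: 13.64→1, 13.54→2, 11.88→5, 11.33→6.5
Rank sum = 1 + 2 + 5 + 6.5 = 14.5

14.5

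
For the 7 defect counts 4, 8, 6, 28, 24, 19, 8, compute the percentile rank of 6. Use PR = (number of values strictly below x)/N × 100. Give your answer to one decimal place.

N = 7.
Strictly below 6: 1. Equal to 6: 1.
PR = 1/7 × 100 = 14.3

14.3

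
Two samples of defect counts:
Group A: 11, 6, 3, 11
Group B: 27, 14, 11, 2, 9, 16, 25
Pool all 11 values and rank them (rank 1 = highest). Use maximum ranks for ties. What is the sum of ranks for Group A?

Sorted (descending): 27, 25, 16, 14, 11, 11, 11, 9, 6, 3, 2
The 3 values of 11 occupy positions 5–7 → each gets rank 7.
Group A values → pooled ranks: 11→7, 6→9, 3→10, 11→7
Rank sum = 7 + 9 + 10 + 7 = 33

33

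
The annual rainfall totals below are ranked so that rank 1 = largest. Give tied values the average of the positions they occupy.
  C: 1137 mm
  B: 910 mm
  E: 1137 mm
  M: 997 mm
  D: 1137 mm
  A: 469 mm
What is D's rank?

2

Sorted (descending): 1137, 1137, 1137, 997, 910, 469
The 3 values of 1137 occupy positions 1–3 → average rank 2.
D has value 1137 mm → rank 2.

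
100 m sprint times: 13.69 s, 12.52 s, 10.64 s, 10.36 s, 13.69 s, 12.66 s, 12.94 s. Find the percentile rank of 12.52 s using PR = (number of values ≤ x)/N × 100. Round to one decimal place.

N = 7.
Strictly below 12.52: 2. Equal to 12.52: 1.
PR = 3/7 × 100 = 42.9

42.9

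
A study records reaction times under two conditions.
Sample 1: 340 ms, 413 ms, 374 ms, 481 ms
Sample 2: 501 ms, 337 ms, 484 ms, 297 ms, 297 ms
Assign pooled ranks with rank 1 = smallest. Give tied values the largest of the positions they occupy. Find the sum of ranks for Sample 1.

Sorted (ascending): 297, 297, 337, 340, 374, 413, 481, 484, 501
The 2 values of 297 occupy positions 1–2 → each gets rank 2.
Sample 1 values → pooled ranks: 340→4, 413→6, 374→5, 481→7
Rank sum = 4 + 6 + 5 + 7 = 22

22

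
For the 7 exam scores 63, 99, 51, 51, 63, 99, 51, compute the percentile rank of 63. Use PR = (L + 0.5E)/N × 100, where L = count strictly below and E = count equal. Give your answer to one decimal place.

N = 7.
Strictly below 63: 3. Equal to 63: 2.
PR = (3 + 0.5·2)/7 × 100 = 57.1

57.1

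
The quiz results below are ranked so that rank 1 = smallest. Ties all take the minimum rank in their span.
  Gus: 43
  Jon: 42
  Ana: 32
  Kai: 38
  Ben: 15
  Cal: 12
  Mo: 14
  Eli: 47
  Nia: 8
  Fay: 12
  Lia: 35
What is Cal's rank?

Sorted (ascending): 8, 12, 12, 14, 15, 32, 35, 38, 42, 43, 47
The 2 values of 12 occupy positions 2–3 → each gets rank 2.
Cal has value 12 → rank 2.

2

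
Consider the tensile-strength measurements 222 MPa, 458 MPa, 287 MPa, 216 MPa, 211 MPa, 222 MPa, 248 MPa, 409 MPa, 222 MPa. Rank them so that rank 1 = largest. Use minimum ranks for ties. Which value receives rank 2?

409

Sorted (descending): 458, 409, 287, 248, 222, 222, 222, 216, 211
The 3 values of 222 occupy positions 5–7 → each gets rank 5.
Rank 2 → value 409.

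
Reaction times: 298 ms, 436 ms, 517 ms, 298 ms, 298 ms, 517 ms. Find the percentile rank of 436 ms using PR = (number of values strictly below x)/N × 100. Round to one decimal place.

N = 6.
Strictly below 436: 3. Equal to 436: 1.
PR = 3/6 × 100 = 50.0

50.0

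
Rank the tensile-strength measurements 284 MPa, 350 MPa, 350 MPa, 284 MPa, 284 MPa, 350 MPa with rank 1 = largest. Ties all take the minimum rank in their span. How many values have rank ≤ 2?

Sorted (descending): 350, 350, 350, 284, 284, 284
The 3 values of 350 occupy positions 1–3 → each gets rank 1.
The 3 values of 284 occupy positions 4–6 → each gets rank 4.
Ranks ≤ 2: {1, 1, 1} → 3 values.

3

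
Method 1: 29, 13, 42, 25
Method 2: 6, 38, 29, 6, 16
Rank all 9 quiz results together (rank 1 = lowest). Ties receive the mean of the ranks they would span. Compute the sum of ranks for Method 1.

23.5

Sorted (ascending): 6, 6, 13, 16, 25, 29, 29, 38, 42
The 2 values of 6 occupy positions 1–2 → average rank (1+2)/2 = 1.5.
The 2 values of 29 occupy positions 6–7 → average rank (6+7)/2 = 6.5.
Method 1 values → pooled ranks: 29→6.5, 13→3, 42→9, 25→5
Rank sum = 6.5 + 3 + 9 + 5 = 23.5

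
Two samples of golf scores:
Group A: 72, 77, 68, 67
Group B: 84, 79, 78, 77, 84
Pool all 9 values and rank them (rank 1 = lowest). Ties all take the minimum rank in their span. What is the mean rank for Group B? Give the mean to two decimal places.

6.60

Sorted (ascending): 67, 68, 72, 77, 77, 78, 79, 84, 84
The 2 values of 77 occupy positions 4–5 → each gets rank 4.
The 2 values of 84 occupy positions 8–9 → each gets rank 8.
Group B values → pooled ranks: 84→8, 79→7, 78→6, 77→4, 84→8
Mean rank = (8 + 7 + 6 + 4 + 8) / 5 = 6.60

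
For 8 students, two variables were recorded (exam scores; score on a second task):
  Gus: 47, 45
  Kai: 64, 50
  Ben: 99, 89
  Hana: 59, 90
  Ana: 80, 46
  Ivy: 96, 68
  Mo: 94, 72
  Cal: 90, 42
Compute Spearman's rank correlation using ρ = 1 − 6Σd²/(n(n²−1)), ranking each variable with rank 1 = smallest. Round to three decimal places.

0.286

Ranks of variable 1: 1, 3, 8, 2, 4, 7, 6, 5
Ranks of variable 2: 2, 4, 7, 8, 3, 5, 6, 1
d = r₁ − r₂: -1, -1, 1, -6, 1, 2, 0, 4
d²: 1, 1, 1, 36, 1, 4, 0, 16; Σd² = 60
ρ = 1 − 6·60/(8·63) = 1 − 360/504 = 0.286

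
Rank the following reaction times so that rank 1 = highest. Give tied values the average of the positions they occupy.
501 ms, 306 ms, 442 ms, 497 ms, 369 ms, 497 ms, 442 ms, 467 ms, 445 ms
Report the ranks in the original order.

Sorted (descending): 501, 497, 497, 467, 445, 442, 442, 369, 306
The 2 values of 497 occupy positions 2–3 → average rank (2+3)/2 = 2.5.
The 2 values of 442 occupy positions 6–7 → average rank (6+7)/2 = 6.5.

1, 9, 6.5, 2.5, 8, 2.5, 6.5, 4, 5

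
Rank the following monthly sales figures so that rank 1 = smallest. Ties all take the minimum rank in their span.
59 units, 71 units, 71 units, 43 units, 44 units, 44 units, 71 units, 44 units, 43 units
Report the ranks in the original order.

Sorted (ascending): 43, 43, 44, 44, 44, 59, 71, 71, 71
The 2 values of 43 occupy positions 1–2 → each gets rank 1.
The 3 values of 44 occupy positions 3–5 → each gets rank 3.
The 3 values of 71 occupy positions 7–9 → each gets rank 7.

6, 7, 7, 1, 3, 3, 7, 3, 1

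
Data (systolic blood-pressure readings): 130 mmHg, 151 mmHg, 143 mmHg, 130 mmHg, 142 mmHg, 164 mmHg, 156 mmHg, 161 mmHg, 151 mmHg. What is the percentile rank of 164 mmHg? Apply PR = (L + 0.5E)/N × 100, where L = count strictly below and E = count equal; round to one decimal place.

N = 9.
Strictly below 164: 8. Equal to 164: 1.
PR = (8 + 0.5·1)/9 × 100 = 94.4

94.4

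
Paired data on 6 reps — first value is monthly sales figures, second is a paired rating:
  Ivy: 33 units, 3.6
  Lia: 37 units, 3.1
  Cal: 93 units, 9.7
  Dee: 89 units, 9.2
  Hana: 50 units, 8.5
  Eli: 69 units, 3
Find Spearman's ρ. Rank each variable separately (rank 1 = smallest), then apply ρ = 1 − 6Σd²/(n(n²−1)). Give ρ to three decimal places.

Ranks of variable 1: 1, 2, 6, 5, 3, 4
Ranks of variable 2: 3, 2, 6, 5, 4, 1
d = r₁ − r₂: -2, 0, 0, 0, -1, 3
d²: 4, 0, 0, 0, 1, 9; Σd² = 14
ρ = 1 − 6·14/(6·35) = 1 − 84/210 = 0.600

0.600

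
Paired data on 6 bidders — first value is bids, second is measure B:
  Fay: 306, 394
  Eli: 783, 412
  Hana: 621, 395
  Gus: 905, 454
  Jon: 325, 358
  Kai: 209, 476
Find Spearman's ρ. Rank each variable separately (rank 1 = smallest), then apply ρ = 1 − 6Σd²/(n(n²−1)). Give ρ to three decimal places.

0.086

Ranks of variable 1: 2, 5, 4, 6, 3, 1
Ranks of variable 2: 2, 4, 3, 5, 1, 6
d = r₁ − r₂: 0, 1, 1, 1, 2, -5
d²: 0, 1, 1, 1, 4, 25; Σd² = 32
ρ = 1 − 6·32/(6·35) = 1 − 192/210 = 0.086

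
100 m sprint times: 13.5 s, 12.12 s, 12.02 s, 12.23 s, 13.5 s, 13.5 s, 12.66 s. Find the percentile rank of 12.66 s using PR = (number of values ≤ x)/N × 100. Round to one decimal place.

57.1

N = 7.
Strictly below 12.66: 3. Equal to 12.66: 1.
PR = 4/7 × 100 = 57.1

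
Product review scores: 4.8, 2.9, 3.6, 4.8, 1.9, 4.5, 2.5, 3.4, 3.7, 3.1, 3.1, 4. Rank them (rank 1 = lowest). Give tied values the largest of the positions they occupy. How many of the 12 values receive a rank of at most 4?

Sorted (ascending): 1.9, 2.5, 2.9, 3.1, 3.1, 3.4, 3.6, 3.7, 4, 4.5, 4.8, 4.8
The 2 values of 3.1 occupy positions 4–5 → each gets rank 5.
The 2 values of 4.8 occupy positions 11–12 → each gets rank 12.
Ranks ≤ 4: {1, 2, 3} → 3 values.

3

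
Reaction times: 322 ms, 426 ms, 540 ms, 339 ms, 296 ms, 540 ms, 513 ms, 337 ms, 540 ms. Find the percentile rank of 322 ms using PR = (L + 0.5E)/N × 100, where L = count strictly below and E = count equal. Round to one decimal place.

16.7

N = 9.
Strictly below 322: 1. Equal to 322: 1.
PR = (1 + 0.5·1)/9 × 100 = 16.7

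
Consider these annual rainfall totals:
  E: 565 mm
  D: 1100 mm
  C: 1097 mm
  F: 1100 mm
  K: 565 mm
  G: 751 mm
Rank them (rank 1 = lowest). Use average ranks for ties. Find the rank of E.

1.5

Sorted (ascending): 565, 565, 751, 1097, 1100, 1100
The 2 values of 565 occupy positions 1–2 → average rank (1+2)/2 = 1.5.
The 2 values of 1100 occupy positions 5–6 → average rank (5+6)/2 = 5.5.
E has value 565 mm → rank 1.5.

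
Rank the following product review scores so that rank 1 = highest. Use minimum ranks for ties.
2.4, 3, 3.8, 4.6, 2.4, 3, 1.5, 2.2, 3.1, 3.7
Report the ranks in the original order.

Sorted (descending): 4.6, 3.8, 3.7, 3.1, 3, 3, 2.4, 2.4, 2.2, 1.5
The 2 values of 3 occupy positions 5–6 → each gets rank 5.
The 2 values of 2.4 occupy positions 7–8 → each gets rank 7.

7, 5, 2, 1, 7, 5, 10, 9, 4, 3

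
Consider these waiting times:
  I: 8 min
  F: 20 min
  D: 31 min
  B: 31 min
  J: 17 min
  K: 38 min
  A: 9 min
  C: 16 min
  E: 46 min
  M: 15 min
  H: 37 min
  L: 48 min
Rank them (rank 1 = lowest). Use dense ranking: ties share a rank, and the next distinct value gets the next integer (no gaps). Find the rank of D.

Sorted (ascending): 8, 9, 15, 16, 17, 20, 31, 31, 37, 38, 46, 48
The 2 values of 31 share dense rank 7.
Remaining distinct values take the next consecutive integers.
D has value 31 min → rank 7.

7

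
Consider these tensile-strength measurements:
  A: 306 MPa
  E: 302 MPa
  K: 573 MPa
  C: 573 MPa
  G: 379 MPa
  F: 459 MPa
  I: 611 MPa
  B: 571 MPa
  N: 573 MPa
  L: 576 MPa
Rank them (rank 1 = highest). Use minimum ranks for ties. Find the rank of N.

Sorted (descending): 611, 576, 573, 573, 573, 571, 459, 379, 306, 302
The 3 values of 573 occupy positions 3–5 → each gets rank 3.
N has value 573 MPa → rank 3.

3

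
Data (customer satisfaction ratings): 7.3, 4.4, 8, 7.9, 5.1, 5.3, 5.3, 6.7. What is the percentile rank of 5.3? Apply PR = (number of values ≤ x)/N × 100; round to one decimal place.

50.0

N = 8.
Strictly below 5.3: 2. Equal to 5.3: 2.
PR = 4/8 × 100 = 50.0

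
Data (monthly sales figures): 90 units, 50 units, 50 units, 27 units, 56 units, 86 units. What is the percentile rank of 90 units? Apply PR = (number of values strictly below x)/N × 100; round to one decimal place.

N = 6.
Strictly below 90: 5. Equal to 90: 1.
PR = 5/6 × 100 = 83.3

83.3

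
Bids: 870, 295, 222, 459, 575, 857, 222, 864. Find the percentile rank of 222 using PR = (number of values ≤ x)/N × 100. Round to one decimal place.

25.0

N = 8.
Strictly below 222: 0. Equal to 222: 2.
PR = 2/8 × 100 = 25.0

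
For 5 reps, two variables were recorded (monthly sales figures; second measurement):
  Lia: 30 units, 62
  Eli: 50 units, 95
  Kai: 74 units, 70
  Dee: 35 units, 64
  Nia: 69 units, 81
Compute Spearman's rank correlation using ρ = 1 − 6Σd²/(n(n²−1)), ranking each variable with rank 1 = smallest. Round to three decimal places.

Ranks of variable 1: 1, 3, 5, 2, 4
Ranks of variable 2: 1, 5, 3, 2, 4
d = r₁ − r₂: 0, -2, 2, 0, 0
d²: 0, 4, 4, 0, 0; Σd² = 8
ρ = 1 − 6·8/(5·24) = 1 − 48/120 = 0.600

0.600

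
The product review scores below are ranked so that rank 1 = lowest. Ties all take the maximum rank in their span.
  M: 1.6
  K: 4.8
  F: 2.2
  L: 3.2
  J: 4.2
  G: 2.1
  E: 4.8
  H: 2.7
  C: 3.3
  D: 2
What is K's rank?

Sorted (ascending): 1.6, 2, 2.1, 2.2, 2.7, 3.2, 3.3, 4.2, 4.8, 4.8
The 2 values of 4.8 occupy positions 9–10 → each gets rank 10.
K has value 4.8 → rank 10.

10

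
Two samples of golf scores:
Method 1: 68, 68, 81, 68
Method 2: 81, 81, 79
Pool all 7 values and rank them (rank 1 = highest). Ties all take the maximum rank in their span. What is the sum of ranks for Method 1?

Sorted (descending): 81, 81, 81, 79, 68, 68, 68
The 3 values of 81 occupy positions 1–3 → each gets rank 3.
The 3 values of 68 occupy positions 5–7 → each gets rank 7.
Method 1 values → pooled ranks: 68→7, 68→7, 81→3, 68→7
Rank sum = 7 + 7 + 3 + 7 = 24

24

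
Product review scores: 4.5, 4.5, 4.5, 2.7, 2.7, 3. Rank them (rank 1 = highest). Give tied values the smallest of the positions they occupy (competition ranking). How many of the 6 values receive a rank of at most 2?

Sorted (descending): 4.5, 4.5, 4.5, 3, 2.7, 2.7
The 3 values of 4.5 occupy positions 1–3 → each gets rank 1.
The 2 values of 2.7 occupy positions 5–6 → each gets rank 5.
Ranks ≤ 2: {1, 1, 1} → 3 values.

3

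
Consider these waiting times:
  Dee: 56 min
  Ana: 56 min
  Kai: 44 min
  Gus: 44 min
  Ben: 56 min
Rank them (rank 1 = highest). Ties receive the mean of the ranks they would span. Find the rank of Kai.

4.5

Sorted (descending): 56, 56, 56, 44, 44
The 3 values of 56 occupy positions 1–3 → average rank 2.
The 2 values of 44 occupy positions 4–5 → average rank (4+5)/2 = 4.5.
Kai has value 44 min → rank 4.5.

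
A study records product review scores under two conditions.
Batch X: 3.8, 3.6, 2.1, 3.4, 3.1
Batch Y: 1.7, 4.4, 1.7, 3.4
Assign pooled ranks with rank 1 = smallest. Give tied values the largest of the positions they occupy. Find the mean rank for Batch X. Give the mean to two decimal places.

Sorted (ascending): 1.7, 1.7, 2.1, 3.1, 3.4, 3.4, 3.6, 3.8, 4.4
The 2 values of 1.7 occupy positions 1–2 → each gets rank 2.
The 2 values of 3.4 occupy positions 5–6 → each gets rank 6.
Batch X values → pooled ranks: 3.8→8, 3.6→7, 2.1→3, 3.4→6, 3.1→4
Mean rank = (8 + 7 + 3 + 6 + 4) / 5 = 5.60

5.60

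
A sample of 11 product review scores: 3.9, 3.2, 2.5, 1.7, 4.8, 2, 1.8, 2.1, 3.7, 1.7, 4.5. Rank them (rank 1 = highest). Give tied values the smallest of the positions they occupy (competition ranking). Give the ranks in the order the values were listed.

Sorted (descending): 4.8, 4.5, 3.9, 3.7, 3.2, 2.5, 2.1, 2, 1.8, 1.7, 1.7
The 2 values of 1.7 occupy positions 10–11 → each gets rank 10.

3, 5, 6, 10, 1, 8, 9, 7, 4, 10, 2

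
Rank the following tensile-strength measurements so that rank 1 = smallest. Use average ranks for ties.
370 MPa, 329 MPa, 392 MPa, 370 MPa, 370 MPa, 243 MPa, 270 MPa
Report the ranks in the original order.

Sorted (ascending): 243, 270, 329, 370, 370, 370, 392
The 3 values of 370 occupy positions 4–6 → average rank 5.

5, 3, 7, 5, 5, 1, 2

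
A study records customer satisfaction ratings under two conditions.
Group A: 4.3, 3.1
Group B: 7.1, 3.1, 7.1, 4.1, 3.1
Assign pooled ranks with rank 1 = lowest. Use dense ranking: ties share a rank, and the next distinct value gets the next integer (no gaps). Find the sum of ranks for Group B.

Sorted (ascending): 3.1, 3.1, 3.1, 4.1, 4.3, 7.1, 7.1
The 3 values of 3.1 share dense rank 1.
The 2 values of 7.1 share dense rank 4.
Remaining distinct values take the next consecutive integers.
Group B values → pooled ranks: 7.1→4, 3.1→1, 7.1→4, 4.1→2, 3.1→1
Rank sum = 4 + 1 + 4 + 2 + 1 = 12

12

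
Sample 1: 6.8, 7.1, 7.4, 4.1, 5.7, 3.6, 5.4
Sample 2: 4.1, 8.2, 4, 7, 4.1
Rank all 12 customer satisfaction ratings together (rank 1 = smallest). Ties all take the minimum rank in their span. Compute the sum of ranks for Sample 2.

Sorted (ascending): 3.6, 4, 4.1, 4.1, 4.1, 5.4, 5.7, 6.8, 7, 7.1, 7.4, 8.2
The 3 values of 4.1 occupy positions 3–5 → each gets rank 3.
Sample 2 values → pooled ranks: 4.1→3, 8.2→12, 4→2, 7→9, 4.1→3
Rank sum = 3 + 12 + 2 + 9 + 3 = 29

29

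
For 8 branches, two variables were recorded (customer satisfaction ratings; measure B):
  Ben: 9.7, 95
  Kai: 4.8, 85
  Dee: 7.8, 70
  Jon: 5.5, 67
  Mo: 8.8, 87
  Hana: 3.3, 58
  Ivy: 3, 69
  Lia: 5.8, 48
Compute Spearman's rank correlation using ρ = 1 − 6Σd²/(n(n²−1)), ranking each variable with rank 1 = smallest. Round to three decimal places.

Ranks of variable 1: 8, 3, 6, 4, 7, 2, 1, 5
Ranks of variable 2: 8, 6, 5, 3, 7, 2, 4, 1
d = r₁ − r₂: 0, -3, 1, 1, 0, 0, -3, 4
d²: 0, 9, 1, 1, 0, 0, 9, 16; Σd² = 36
ρ = 1 − 6·36/(8·63) = 1 − 216/504 = 0.571

0.571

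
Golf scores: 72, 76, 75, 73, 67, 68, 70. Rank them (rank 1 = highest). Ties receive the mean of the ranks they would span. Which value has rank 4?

72

Sorted (descending): 76, 75, 73, 72, 70, 68, 67
No ties — each value takes its position as its rank.
Rank 4 → value 72.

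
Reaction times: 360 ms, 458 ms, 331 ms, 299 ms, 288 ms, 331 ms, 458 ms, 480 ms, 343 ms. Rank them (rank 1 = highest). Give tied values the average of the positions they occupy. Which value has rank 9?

Sorted (descending): 480, 458, 458, 360, 343, 331, 331, 299, 288
The 2 values of 458 occupy positions 2–3 → average rank (2+3)/2 = 2.5.
The 2 values of 331 occupy positions 6–7 → average rank (6+7)/2 = 6.5.
Rank 9 → value 288.

288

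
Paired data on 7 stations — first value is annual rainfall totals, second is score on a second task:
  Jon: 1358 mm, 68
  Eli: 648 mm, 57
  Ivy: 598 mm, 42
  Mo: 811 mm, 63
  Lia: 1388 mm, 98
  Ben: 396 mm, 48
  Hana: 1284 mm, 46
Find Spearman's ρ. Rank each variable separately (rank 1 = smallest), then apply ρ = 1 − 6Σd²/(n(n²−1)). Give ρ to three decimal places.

0.714

Ranks of variable 1: 6, 3, 2, 4, 7, 1, 5
Ranks of variable 2: 6, 4, 1, 5, 7, 3, 2
d = r₁ − r₂: 0, -1, 1, -1, 0, -2, 3
d²: 0, 1, 1, 1, 0, 4, 9; Σd² = 16
ρ = 1 − 6·16/(7·48) = 1 − 96/336 = 0.714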